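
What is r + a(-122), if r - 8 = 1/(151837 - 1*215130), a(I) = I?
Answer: -7215403/63293 ≈ -114.00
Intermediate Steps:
r = 506343/63293 (r = 8 + 1/(151837 - 1*215130) = 8 + 1/(151837 - 215130) = 8 + 1/(-63293) = 8 - 1/63293 = 506343/63293 ≈ 8.0000)
r + a(-122) = 506343/63293 - 122 = -7215403/63293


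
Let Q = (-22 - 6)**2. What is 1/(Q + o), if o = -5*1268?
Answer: -1/5556 ≈ -0.00017999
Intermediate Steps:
o = -6340
Q = 784 (Q = (-28)**2 = 784)
1/(Q + o) = 1/(784 - 6340) = 1/(-5556) = -1/5556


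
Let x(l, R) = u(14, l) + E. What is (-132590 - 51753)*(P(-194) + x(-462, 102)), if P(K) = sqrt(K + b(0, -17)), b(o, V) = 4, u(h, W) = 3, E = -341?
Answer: 62307934 - 184343*I*sqrt(190) ≈ 6.2308e+7 - 2.541e+6*I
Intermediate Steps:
x(l, R) = -338 (x(l, R) = 3 - 341 = -338)
P(K) = sqrt(4 + K) (P(K) = sqrt(K + 4) = sqrt(4 + K))
(-132590 - 51753)*(P(-194) + x(-462, 102)) = (-132590 - 51753)*(sqrt(4 - 194) - 338) = -184343*(sqrt(-190) - 338) = -184343*(I*sqrt(190) - 338) = -184343*(-338 + I*sqrt(190)) = 62307934 - 184343*I*sqrt(190)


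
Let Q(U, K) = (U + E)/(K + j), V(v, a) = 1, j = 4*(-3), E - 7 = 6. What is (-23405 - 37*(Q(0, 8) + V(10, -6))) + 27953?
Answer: 18525/4 ≈ 4631.3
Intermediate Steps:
E = 13 (E = 7 + 6 = 13)
j = -12
Q(U, K) = (13 + U)/(-12 + K) (Q(U, K) = (U + 13)/(K - 12) = (13 + U)/(-12 + K))
(-23405 - 37*(Q(0, 8) + V(10, -6))) + 27953 = (-23405 - 37*((13 + 0)/(-12 + 8) + 1)) + 27953 = (-23405 - 37*(13/(-4) + 1)) + 27953 = (-23405 - 37*(-1/4*13 + 1)) + 27953 = (-23405 - 37*(-13/4 + 1)) + 27953 = (-23405 - 37*(-9/4)) + 27953 = (-23405 + 333/4) + 27953 = -93287/4 + 27953 = 18525/4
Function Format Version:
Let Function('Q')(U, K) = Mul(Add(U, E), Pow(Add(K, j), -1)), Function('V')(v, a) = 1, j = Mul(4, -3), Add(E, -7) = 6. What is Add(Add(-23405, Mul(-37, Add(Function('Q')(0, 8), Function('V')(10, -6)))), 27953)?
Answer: Rational(18525, 4) ≈ 4631.3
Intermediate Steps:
E = 13 (E = Add(7, 6) = 13)
j = -12
Function('Q')(U, K) = Mul(Pow(Add(-12, K), -1), Add(13, U)) (Function('Q')(U, K) = Mul(Add(U, 13), Pow(Add(K, -12), -1)) = Mul(Add(13, U), Pow(Add(-12, K), -1)) = Mul(Pow(Add(-12, K), -1), Add(13, U)))
Add(Add(-23405, Mul(-37, Add(Function('Q')(0, 8), Function('V')(10, -6)))), 27953) = Add(Add(-23405, Mul(-37, Add(Mul(Pow(Add(-12, 8), -1), Add(13, 0)), 1))), 27953) = Add(Add(-23405, Mul(-37, Add(Mul(Pow(-4, -1), 13), 1))), 27953) = Add(Add(-23405, Mul(-37, Add(Mul(Rational(-1, 4), 13), 1))), 27953) = Add(Add(-23405, Mul(-37, Add(Rational(-13, 4), 1))), 27953) = Add(Add(-23405, Mul(-37, Rational(-9, 4))), 27953) = Add(Add(-23405, Rational(333, 4)), 27953) = Add(Rational(-93287, 4), 27953) = Rational(18525, 4)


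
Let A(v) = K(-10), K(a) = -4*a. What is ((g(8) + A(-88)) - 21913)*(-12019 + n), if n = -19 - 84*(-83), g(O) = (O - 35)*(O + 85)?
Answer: 123529344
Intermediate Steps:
g(O) = (-35 + O)*(85 + O)
A(v) = 40 (A(v) = -4*(-10) = 40)
n = 6953 (n = -19 + 6972 = 6953)
((g(8) + A(-88)) - 21913)*(-12019 + n) = (((-2975 + 8² + 50*8) + 40) - 21913)*(-12019 + 6953) = (((-2975 + 64 + 400) + 40) - 21913)*(-5066) = ((-2511 + 40) - 21913)*(-5066) = (-2471 - 21913)*(-5066) = -24384*(-5066) = 123529344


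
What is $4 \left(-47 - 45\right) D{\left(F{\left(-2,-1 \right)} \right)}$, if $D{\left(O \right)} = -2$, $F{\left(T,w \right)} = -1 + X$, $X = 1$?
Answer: $736$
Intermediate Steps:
$F{\left(T,w \right)} = 0$ ($F{\left(T,w \right)} = -1 + 1 = 0$)
$4 \left(-47 - 45\right) D{\left(F{\left(-2,-1 \right)} \right)} = 4 \left(-47 - 45\right) \left(-2\right) = 4 \left(-92\right) \left(-2\right) = \left(-368\right) \left(-2\right) = 736$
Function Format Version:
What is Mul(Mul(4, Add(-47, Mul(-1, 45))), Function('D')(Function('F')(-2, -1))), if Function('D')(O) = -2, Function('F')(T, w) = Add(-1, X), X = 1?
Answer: 736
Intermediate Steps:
Function('F')(T, w) = 0 (Function('F')(T, w) = Add(-1, 1) = 0)
Mul(Mul(4, Add(-47, Mul(-1, 45))), Function('D')(Function('F')(-2, -1))) = Mul(Mul(4, Add(-47, Mul(-1, 45))), -2) = Mul(Mul(4, Add(-47, -45)), -2) = Mul(Mul(4, -92), -2) = Mul(-368, -2) = 736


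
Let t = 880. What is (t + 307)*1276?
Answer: 1514612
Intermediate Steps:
(t + 307)*1276 = (880 + 307)*1276 = 1187*1276 = 1514612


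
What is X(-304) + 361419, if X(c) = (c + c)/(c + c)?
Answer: 361420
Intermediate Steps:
X(c) = 1 (X(c) = (2*c)/((2*c)) = (2*c)*(1/(2*c)) = 1)
X(-304) + 361419 = 1 + 361419 = 361420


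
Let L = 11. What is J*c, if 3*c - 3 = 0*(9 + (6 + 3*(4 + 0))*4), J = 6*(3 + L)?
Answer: 84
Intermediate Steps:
J = 84 (J = 6*(3 + 11) = 6*14 = 84)
c = 1 (c = 1 + (0*(9 + (6 + 3*(4 + 0))*4))/3 = 1 + (0*(9 + (6 + 3*4)*4))/3 = 1 + (0*(9 + (6 + 12)*4))/3 = 1 + (0*(9 + 18*4))/3 = 1 + (0*(9 + 72))/3 = 1 + (0*81)/3 = 1 + (1/3)*0 = 1 + 0 = 1)
J*c = 84*1 = 84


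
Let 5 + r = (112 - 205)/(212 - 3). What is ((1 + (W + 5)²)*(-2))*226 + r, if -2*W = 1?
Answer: -2008583/209 ≈ -9610.4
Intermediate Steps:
W = -½ (W = -½*1 = -½ ≈ -0.50000)
r = -1138/209 (r = -5 + (112 - 205)/(212 - 3) = -5 - 93/209 = -1138/209 ≈ -5.4450)
((1 + (W + 5)²)*(-2))*226 + r = ((1 + (-½ + 5)²)*(-2))*226 - 1138/209 = ((1 + (9/2)²)*(-2))*226 - 1138/209 = ((1 + 81/4)*(-2))*226 - 1138/209 = ((85/4)*(-2))*226 - 1138/209 = -85/2*226 - 1138/209 = -9605 - 1138/209 = -2008583/209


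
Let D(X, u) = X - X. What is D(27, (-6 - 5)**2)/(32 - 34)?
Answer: 0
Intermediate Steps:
D(X, u) = 0
D(27, (-6 - 5)**2)/(32 - 34) = 0/(32 - 34) = 0/(-2) = -1/2*0 = 0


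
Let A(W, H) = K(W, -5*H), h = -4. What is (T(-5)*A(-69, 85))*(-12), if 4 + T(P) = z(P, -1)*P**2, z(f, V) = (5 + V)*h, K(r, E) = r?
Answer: -334512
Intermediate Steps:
A(W, H) = W
z(f, V) = -20 - 4*V (z(f, V) = (5 + V)*(-4) = -20 - 4*V)
T(P) = -4 - 16*P**2 (T(P) = -4 + (-20 - 4*(-1))*P**2 = -4 + (-20 + 4)*P**2 = -4 - 16*P**2)
(T(-5)*A(-69, 85))*(-12) = ((-4 - 16*(-5)**2)*(-69))*(-12) = ((-4 - 16*25)*(-69))*(-12) = ((-4 - 400)*(-69))*(-12) = -404*(-69)*(-12) = 27876*(-12) = -334512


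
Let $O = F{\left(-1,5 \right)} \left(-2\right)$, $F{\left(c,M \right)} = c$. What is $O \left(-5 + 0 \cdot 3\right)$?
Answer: $-10$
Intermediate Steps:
$O = 2$ ($O = \left(-1\right) \left(-2\right) = 2$)
$O \left(-5 + 0 \cdot 3\right) = 2 \left(-5 + 0 \cdot 3\right) = 2 \left(-5 + 0\right) = 2 \left(-5\right) = -10$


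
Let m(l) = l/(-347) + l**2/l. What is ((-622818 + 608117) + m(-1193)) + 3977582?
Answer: 1374706929/347 ≈ 3.9617e+6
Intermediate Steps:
m(l) = 346*l/347 (m(l) = l*(-1/347) + l = -l/347 + l = 346*l/347)
((-622818 + 608117) + m(-1193)) + 3977582 = ((-622818 + 608117) + (346/347)*(-1193)) + 3977582 = (-14701 - 412778/347) + 3977582 = -5514025/347 + 3977582 = 1374706929/347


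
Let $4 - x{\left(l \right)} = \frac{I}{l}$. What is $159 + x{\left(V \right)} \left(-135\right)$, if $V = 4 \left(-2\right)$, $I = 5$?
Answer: $- \frac{3723}{8} \approx -465.38$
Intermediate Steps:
$V = -8$
$x{\left(l \right)} = 4 - \frac{5}{l}$
$159 + x{\left(V \right)} \left(-135\right) = 159 + \left(4 - \frac{5}{-8}\right) \left(-135\right) = 159 + \left(4 - - \frac{5}{8}\right) \left(-135\right) = 159 + \left(4 + \frac{5}{8}\right) \left(-135\right) = 159 + \frac{37}{8} \left(-135\right) = 159 - \frac{4995}{8} = - \frac{3723}{8}$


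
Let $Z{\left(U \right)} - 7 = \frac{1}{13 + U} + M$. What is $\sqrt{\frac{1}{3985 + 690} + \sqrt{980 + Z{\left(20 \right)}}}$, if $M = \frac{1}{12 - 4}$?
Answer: $\frac{\sqrt{6732 + 238425 \sqrt{17200194}}}{5610} \approx 5.6053$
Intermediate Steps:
$M = \frac{1}{8} \approx 0.125$
$Z{\left(U \right)} = \frac{57}{8} + \frac{1}{13 + U}$ ($Z{\left(U \right)} = 7 + \left(\frac{1}{13 + U} + \frac{1}{8}\right) = 7 + \left(\frac{1}{8} + \frac{1}{13 + U}\right) = \frac{57}{8} + \frac{1}{13 + U}$)
$\sqrt{\frac{1}{3985 + 690} + \sqrt{980 + Z{\left(20 \right)}}} = \sqrt{\frac{1}{3985 + 690} + \sqrt{980 + \frac{749 + 57 \cdot 20}{8 \left(13 + 20\right)}}} = \sqrt{\frac{1}{4675} + \sqrt{980 + \frac{749 + 1140}{8 \cdot 33}}} = \sqrt{\frac{1}{4675} + \sqrt{980 + \frac{1}{8} \cdot \frac{1}{33} \cdot 1889}} = \sqrt{\frac{1}{4675} + \sqrt{980 + \frac{1889}{264}}} = \sqrt{\frac{1}{4675} + \sqrt{\frac{260609}{264}}} = \sqrt{\frac{1}{4675} + \frac{\sqrt{17200194}}{132}}$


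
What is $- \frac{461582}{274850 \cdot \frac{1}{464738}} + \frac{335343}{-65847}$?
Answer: $- \frac{102356821193229}{131145275} \approx -7.8048 \cdot 10^{5}$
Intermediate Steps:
$- \frac{461582}{274850 \cdot \frac{1}{464738}} + \frac{335343}{-65847} = - \frac{461582}{274850 \cdot \frac{1}{464738}} + 335343 \left(- \frac{1}{65847}\right) = - \frac{461582}{\frac{5975}{10103}} - \frac{111781}{21949} = \left(-461582\right) \frac{10103}{5975} - \frac{111781}{21949} = - \frac{4663362946}{5975} - \frac{111781}{21949} = - \frac{102356821193229}{131145275}$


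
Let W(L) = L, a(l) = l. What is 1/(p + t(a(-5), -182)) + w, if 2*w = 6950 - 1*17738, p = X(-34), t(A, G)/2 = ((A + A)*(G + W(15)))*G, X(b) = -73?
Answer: -3279298483/607953 ≈ -5394.0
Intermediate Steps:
t(A, G) = 4*A*G*(15 + G) (t(A, G) = 2*(((A + A)*(G + 15))*G) = 2*(((2*A)*(15 + G))*G) = 2*((2*A*(15 + G))*G) = 2*(2*A*G*(15 + G)) = 4*A*G*(15 + G))
p = -73
w = -5394 (w = (6950 - 1*17738)/2 = (6950 - 17738)/2 = (½)*(-10788) = -5394)
1/(p + t(a(-5), -182)) + w = 1/(-73 + 4*(-5)*(-182)*(15 - 182)) - 5394 = 1/(-73 + 4*(-5)*(-182)*(-167)) - 5394 = 1/(-73 - 607880) - 5394 = 1/(-607953) - 5394 = -1/607953 - 5394 = -3279298483/607953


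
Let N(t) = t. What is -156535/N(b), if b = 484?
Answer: -156535/484 ≈ -323.42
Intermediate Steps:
-156535/N(b) = -156535/484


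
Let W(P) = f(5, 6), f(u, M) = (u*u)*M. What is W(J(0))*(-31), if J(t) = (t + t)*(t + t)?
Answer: -4650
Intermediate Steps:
f(u, M) = M*u² (f(u, M) = u²*M = M*u²)
J(t) = 4*t² (J(t) = (2*t)*(2*t) = 4*t²)
W(P) = 150 (W(P) = 6*5² = 6*25 = 150)
W(J(0))*(-31) = 150*(-31) = -4650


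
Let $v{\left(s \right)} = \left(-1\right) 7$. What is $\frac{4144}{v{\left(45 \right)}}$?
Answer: $-592$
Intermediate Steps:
$v{\left(s \right)} = -7$
$\frac{4144}{v{\left(45 \right)}} = \frac{4144}{-7} = 4144 \left(- \frac{1}{7}\right) = -592$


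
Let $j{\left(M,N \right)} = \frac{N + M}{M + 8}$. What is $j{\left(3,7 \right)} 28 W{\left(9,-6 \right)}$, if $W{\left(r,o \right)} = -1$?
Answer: $- \frac{280}{11} \approx -25.455$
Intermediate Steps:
$j{\left(M,N \right)} = \frac{M + N}{8 + M}$
$j{\left(3,7 \right)} 28 W{\left(9,-6 \right)} = \frac{3 + 7}{8 + 3} \cdot 28 \left(-1\right) = \frac{1}{11} \cdot 10 \cdot 28 \left(-1\right) = \frac{10}{11} \cdot 28 \left(-1\right) = \frac{280}{11} \left(-1\right) = - \frac{280}{11}$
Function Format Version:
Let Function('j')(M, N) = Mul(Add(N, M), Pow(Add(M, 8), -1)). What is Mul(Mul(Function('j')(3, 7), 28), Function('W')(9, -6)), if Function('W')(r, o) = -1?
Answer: Rational(-280, 11) ≈ -25.455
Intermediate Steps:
Function('j')(M, N) = Mul(Pow(Add(8, M), -1), Add(M, N)) (Function('j')(M, N) = Mul(Add(M, N), Pow(Add(8, M), -1)) = Mul(Pow(Add(8, M), -1), Add(M, N)))
Mul(Mul(Function('j')(3, 7), 28), Function('W')(9, -6)) = Mul(Mul(Mul(Pow(Add(8, 3), -1), Add(3, 7)), 28), -1) = Mul(Mul(Mul(Pow(11, -1), 10), 28), -1) = Mul(Mul(Mul(Rational(1, 11), 10), 28), -1) = Mul(Mul(Rational(10, 11), 28), -1) = Mul(Rational(280, 11), -1) = Rational(-280, 11)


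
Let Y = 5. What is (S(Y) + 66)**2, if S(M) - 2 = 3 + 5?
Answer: 5776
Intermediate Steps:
S(M) = 10 (S(M) = 2 + (3 + 5) = 2 + 8 = 10)
(S(Y) + 66)**2 = (10 + 66)**2 = 76**2 = 5776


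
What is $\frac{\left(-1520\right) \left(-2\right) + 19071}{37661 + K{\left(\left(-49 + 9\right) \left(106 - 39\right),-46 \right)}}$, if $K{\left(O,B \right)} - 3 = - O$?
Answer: $\frac{22111}{40344} \approx 0.54806$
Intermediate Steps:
$K{\left(O,B \right)} = 3 - O$
$\frac{\left(-1520\right) \left(-2\right) + 19071}{37661 + K{\left(\left(-49 + 9\right) \left(106 - 39\right),-46 \right)}} = \frac{\left(-1520\right) \left(-2\right) + 19071}{37661 - \left(-3 + \left(-49 + 9\right) \left(106 - 39\right)\right)} = \frac{3040 + 19071}{37661 - \left(-3 - 2680\right)} = \frac{22111}{37661 + \left(3 - -2680\right)} = \frac{22111}{37661 + \left(3 + 2680\right)} = \frac{22111}{37661 + 2683} = \frac{22111}{40344}$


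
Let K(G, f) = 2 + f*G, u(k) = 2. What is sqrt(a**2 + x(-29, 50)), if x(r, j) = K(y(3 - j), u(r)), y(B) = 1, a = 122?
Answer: 2*sqrt(3722) ≈ 122.02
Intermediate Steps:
K(G, f) = 2 + G*f
x(r, j) = 4 (x(r, j) = 2 + 1*2 = 2 + 2 = 4)
sqrt(a**2 + x(-29, 50)) = sqrt(122**2 + 4) = sqrt(14884 + 4) = sqrt(14888) = 2*sqrt(3722)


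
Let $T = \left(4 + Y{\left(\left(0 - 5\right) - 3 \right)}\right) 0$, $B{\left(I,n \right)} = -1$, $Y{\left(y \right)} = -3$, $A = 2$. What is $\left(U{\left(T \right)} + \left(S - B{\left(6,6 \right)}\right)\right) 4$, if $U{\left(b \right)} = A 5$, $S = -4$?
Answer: $28$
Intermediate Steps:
$T = 0$ ($T = \left(4 - 3\right) 0 = 1 \cdot 0 = 0$)
$U{\left(b \right)} = 10$ ($U{\left(b \right)} = 2 \cdot 5 = 10$)
$\left(U{\left(T \right)} + \left(S - B{\left(6,6 \right)}\right)\right) 4 = \left(10 - 3\right) 4 = 7 \cdot 4 = 28$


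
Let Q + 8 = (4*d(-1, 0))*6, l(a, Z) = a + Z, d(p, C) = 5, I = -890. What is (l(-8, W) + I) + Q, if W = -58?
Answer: -844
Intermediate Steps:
l(a, Z) = Z + a
Q = 112 (Q = -8 + (4*5)*6 = -8 + 20*6 = -8 + 120 = 112)
(l(-8, W) + I) + Q = ((-58 - 8) - 890) + 112 = (-66 - 890) + 112 = -956 + 112 = -844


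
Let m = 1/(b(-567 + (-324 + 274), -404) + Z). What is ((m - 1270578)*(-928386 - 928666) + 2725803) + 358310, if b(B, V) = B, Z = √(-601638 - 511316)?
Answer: 3524299203295726751/1493643 + 1857052*I*√1112954/1493643 ≈ 2.3595e+12 + 1311.6*I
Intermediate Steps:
Z = I*√1112954 (Z = √(-1112954) = I*√1112954 ≈ 1055.0*I)
m = 1/(-617 + I*√1112954) (m = 1/((-567 + (-324 + 274)) + I*√1112954) = 1/((-567 - 50) + I*√1112954) = 1/(-617 + I*√1112954) ≈ -0.00041308 - 0.0007063*I)
((m - 1270578)*(-928386 - 928666) + 2725803) + 358310 = (((-617/1493643 - I*√1112954/1493643) - 1270578)*(-928386 - 928666) + 2725803) + 358310 = ((-1897789936271/1493643 - I*√1112954/1493643)*(-1857052) + 2725803) + 358310 = ((3524294596731933092/1493643 + 1857052*I*√1112954/1493643) + 2725803) + 358310 = (3524298668108503421/1493643 + 1857052*I*√1112954/1493643) + 358310 = 3524299203295726751/1493643 + 1857052*I*√1112954/1493643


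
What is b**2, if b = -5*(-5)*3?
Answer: 5625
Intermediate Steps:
b = 75 (b = 25*3 = 75)
b**2 = 75**2 = 5625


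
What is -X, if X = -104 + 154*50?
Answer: -7596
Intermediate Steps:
X = 7596 (X = -104 + 7700 = 7596)
-X = -1*7596 = -7596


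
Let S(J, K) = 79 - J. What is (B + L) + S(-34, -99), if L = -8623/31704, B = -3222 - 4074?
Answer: -227738455/31704 ≈ -7183.3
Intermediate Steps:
B = -7296
L = -8623/31704 (L = -8623*1/31704 = -8623/31704 ≈ -0.27198)
(B + L) + S(-34, -99) = (-7296 - 8623/31704) + (79 - 1*(-34)) = -231321007/31704 + (79 + 34) = -231321007/31704 + 113 = -227738455/31704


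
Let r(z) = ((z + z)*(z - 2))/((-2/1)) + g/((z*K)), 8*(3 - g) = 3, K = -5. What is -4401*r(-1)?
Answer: 435699/40 ≈ 10892.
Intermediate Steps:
g = 21/8 (g = 3 - ⅛*3 = 3 - 3/8 = 21/8 ≈ 2.6250)
r(z) = -21/(40*z) - z*(-2 + z) (r(z) = ((z + z)*(z - 2))/((-2/1)) + 21/(8*((z*(-5)))) = ((2*z)*(-2 + z))/((-2*1)) + 21/(8*((-5*z))) = (2*z*(-2 + z))/(-2) + 21*(-1/(5*z))/8 = (2*z*(-2 + z))*(-½) - 21/(40*z) = -z*(-2 + z) - 21/(40*z) = -21/(40*z) - z*(-2 + z))
-4401*r(-1) = -4401*(-1*(-1)² + 2*(-1) - 21/40/(-1)) = -4401*(-1*1 - 2 - 21/40*(-1)) = -4401*(-1 - 2 + 21/40) = -4401*(-99/40) = 435699/40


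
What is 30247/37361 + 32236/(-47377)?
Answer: 228642923/1770052097 ≈ 0.12917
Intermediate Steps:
30247/37361 + 32236/(-47377) = 30247*(1/37361) + 32236*(-1/47377) = 30247/37361 - 32236/47377 = 228642923/1770052097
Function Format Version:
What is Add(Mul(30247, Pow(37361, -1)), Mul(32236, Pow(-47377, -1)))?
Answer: Rational(228642923, 1770052097) ≈ 0.12917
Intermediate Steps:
Add(Mul(30247, Pow(37361, -1)), Mul(32236, Pow(-47377, -1))) = Add(Mul(30247, Rational(1, 37361)), Mul(32236, Rational(-1, 47377))) = Add(Rational(30247, 37361), Rational(-32236, 47377)) = Rational(228642923, 1770052097)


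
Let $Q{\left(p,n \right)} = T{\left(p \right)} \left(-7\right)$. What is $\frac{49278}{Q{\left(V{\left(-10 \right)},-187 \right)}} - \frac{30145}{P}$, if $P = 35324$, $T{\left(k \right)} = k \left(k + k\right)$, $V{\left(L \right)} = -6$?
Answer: $- \frac{18290512}{185451} \approx -98.627$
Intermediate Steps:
$T{\left(k \right)} = 2 k^{2}$ ($T{\left(k \right)} = k 2 k = 2 k^{2}$)
$Q{\left(p,n \right)} = - 14 p^{2}$ ($Q{\left(p,n \right)} = 2 p^{2} \left(-7\right) = - 14 p^{2}$)
$\frac{49278}{Q{\left(V{\left(-10 \right)},-187 \right)}} - \frac{30145}{P} = \frac{49278}{\left(-14\right) \left(-6\right)^{2}} - \frac{30145}{35324} = \frac{49278}{\left(-14\right) 36} - \frac{30145}{35324} = \frac{49278}{-504} - \frac{30145}{35324} = 49278 \left(- \frac{1}{504}\right) - \frac{30145}{35324} = - \frac{8213}{84} - \frac{30145}{35324} = - \frac{18290512}{185451}$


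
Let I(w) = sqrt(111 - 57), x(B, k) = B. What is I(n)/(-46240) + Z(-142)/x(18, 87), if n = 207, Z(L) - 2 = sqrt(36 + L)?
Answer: 1/9 - 3*sqrt(6)/46240 + I*sqrt(106)/18 ≈ 0.11095 + 0.57198*I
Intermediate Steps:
Z(L) = 2 + sqrt(36 + L)
I(w) = 3*sqrt(6) (I(w) = sqrt(54) = 3*sqrt(6))
I(n)/(-46240) + Z(-142)/x(18, 87) = (3*sqrt(6))/(-46240) + (2 + sqrt(36 - 142))/18 = (3*sqrt(6))*(-1/46240) + (2 + sqrt(-106))*(1/18) = -3*sqrt(6)/46240 + (2 + I*sqrt(106))*(1/18) = -3*sqrt(6)/46240 + (1/9 + I*sqrt(106)/18) = 1/9 - 3*sqrt(6)/46240 + I*sqrt(106)/18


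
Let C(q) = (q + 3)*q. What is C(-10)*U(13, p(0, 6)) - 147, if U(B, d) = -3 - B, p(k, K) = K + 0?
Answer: -1267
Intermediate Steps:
C(q) = q*(3 + q) (C(q) = (3 + q)*q = q*(3 + q))
p(k, K) = K
C(-10)*U(13, p(0, 6)) - 147 = (-10*(3 - 10))*(-3 - 1*13) - 147 = (-10*(-7))*(-3 - 13) - 147 = 70*(-16) - 147 = -1120 - 147 = -1267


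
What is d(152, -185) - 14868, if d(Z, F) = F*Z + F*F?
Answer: -8763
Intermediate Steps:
d(Z, F) = F² + F*Z (d(Z, F) = F*Z + F² = F² + F*Z)
d(152, -185) - 14868 = -185*(-185 + 152) - 14868 = -185*(-33) - 14868 = 6105 - 14868 = -8763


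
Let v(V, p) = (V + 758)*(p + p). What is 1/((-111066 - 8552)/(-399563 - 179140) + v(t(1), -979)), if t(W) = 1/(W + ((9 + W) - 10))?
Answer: -578703/860023140148 ≈ -6.7289e-7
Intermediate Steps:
t(W) = 1/(-1 + 2*W) (t(W) = 1/(W + (-1 + W)) = 1/(-1 + 2*W))
v(V, p) = 2*p*(758 + V) (v(V, p) = (758 + V)*(2*p) = 2*p*(758 + V))
1/((-111066 - 8552)/(-399563 - 179140) + v(t(1), -979)) = 1/((-111066 - 8552)/(-399563 - 179140) + 2*(-979)*(758 + 1/(-1 + 2*1))) = 1/(-119618/(-578703) + 2*(-979)*(758 + 1/(-1 + 2))) = 1/(-119618*(-1/578703) + 2*(-979)*(758 + 1/1)) = 1/(119618/578703 + 2*(-979)*(758 + 1)) = 1/(119618/578703 + 2*(-979)*759) = 1/(119618/578703 - 1486122) = 1/(-860023140148/578703) = -578703/860023140148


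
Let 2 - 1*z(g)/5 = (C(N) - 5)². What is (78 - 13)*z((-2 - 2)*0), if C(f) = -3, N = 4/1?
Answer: -20150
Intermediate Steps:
N = 4 (N = 4*1 = 4)
z(g) = -310 (z(g) = 10 - 5*(-3 - 5)² = 10 - 5*(-8)² = 10 - 5*64 = 10 - 320 = -310)
(78 - 13)*z((-2 - 2)*0) = (78 - 13)*(-310) = 65*(-310) = -20150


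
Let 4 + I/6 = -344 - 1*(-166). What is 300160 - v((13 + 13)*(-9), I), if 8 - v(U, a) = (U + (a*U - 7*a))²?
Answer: 69136691996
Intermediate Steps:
I = -1092 (I = -24 + 6*(-344 - 1*(-166)) = -24 + 6*(-344 + 166) = -24 + 6*(-178) = -24 - 1068 = -1092)
v(U, a) = 8 - (U - 7*a + U*a)² (v(U, a) = 8 - (U + (a*U - 7*a))² = 8 - (U + (U*a - 7*a))² = 8 - (U + (-7*a + U*a))² = 8 - (U - 7*a + U*a)²)
300160 - v((13 + 13)*(-9), I) = 300160 - (8 - ((13 + 13)*(-9) - 7*(-1092) + ((13 + 13)*(-9))*(-1092))²) = 300160 - (8 - (26*(-9) + 7644 + (26*(-9))*(-1092))²) = 300160 - (8 - (-234 + 7644 - 234*(-1092))²) = 300160 - (8 - (-234 + 7644 + 255528)²) = 300160 - (8 - 1*262938²) = 300160 - (8 - 1*69136391844) = 300160 - (8 - 69136391844) = 300160 - 1*(-69136391836) = 300160 + 69136391836 = 69136691996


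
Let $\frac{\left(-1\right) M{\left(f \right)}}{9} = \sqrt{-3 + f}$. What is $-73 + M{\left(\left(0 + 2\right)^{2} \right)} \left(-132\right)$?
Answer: $1115$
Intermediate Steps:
$M{\left(f \right)} = - 9 \sqrt{-3 + f}$
$-73 + M{\left(\left(0 + 2\right)^{2} \right)} \left(-132\right) = -73 + - 9 \sqrt{-3 + \left(0 + 2\right)^{2}} \left(-132\right) = -73 + - 9 \sqrt{-3 + 2^{2}} \left(-132\right) = -73 + - 9 \sqrt{-3 + 4} \left(-132\right) = -73 + - 9 \sqrt{1} \left(-132\right) = -73 + \left(-9\right) 1 \left(-132\right) = -73 - -1188 = -73 + 1188 = 1115$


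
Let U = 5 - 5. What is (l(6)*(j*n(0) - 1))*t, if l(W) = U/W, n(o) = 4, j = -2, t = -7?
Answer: 0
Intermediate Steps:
U = 0
l(W) = 0 (l(W) = 0/W = 0)
(l(6)*(j*n(0) - 1))*t = (0*(-2*4 - 1))*(-7) = (0*(-8 - 1))*(-7) = (0*(-9))*(-7) = 0*(-7) = 0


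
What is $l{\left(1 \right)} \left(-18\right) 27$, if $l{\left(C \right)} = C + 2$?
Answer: $-1458$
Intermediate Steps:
$l{\left(C \right)} = 2 + C$
$l{\left(1 \right)} \left(-18\right) 27 = \left(2 + 1\right) \left(-18\right) 27 = 3 \left(-18\right) 27 = \left(-54\right) 27 = -1458$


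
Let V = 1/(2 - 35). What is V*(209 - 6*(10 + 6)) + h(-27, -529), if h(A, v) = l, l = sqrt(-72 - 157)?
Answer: -113/33 + I*sqrt(229) ≈ -3.4242 + 15.133*I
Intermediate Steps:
V = -1/33 (V = 1/(-33) = -1/33 ≈ -0.030303)
l = I*sqrt(229) (l = sqrt(-229) = I*sqrt(229) ≈ 15.133*I)
h(A, v) = I*sqrt(229)
V*(209 - 6*(10 + 6)) + h(-27, -529) = -(209 - 6*(10 + 6))/33 + I*sqrt(229) = -(209 - 6*16)/33 + I*sqrt(229) = -(209 - 96)/33 + I*sqrt(229) = -1/33*113 + I*sqrt(229) = -113/33 + I*sqrt(229)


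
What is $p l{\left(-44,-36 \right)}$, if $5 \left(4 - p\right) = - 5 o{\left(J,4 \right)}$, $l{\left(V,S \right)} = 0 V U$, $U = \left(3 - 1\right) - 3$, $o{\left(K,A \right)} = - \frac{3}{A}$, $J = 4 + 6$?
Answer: $0$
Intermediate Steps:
$J = 10$
$U = -1$ ($U = 2 - 3 = -1$)
$l{\left(V,S \right)} = 0$ ($l{\left(V,S \right)} = 0 V \left(-1\right) = 0 \left(-1\right) = 0$)
$p = \frac{13}{4}$ ($p = 4 - \frac{\left(-5\right) \left(- \frac{3}{4}\right)}{5} = 4 - \frac{3}{4} = \frac{13}{4} \approx 3.25$)
$p l{\left(-44,-36 \right)} = \frac{13}{4} \cdot 0 = 0$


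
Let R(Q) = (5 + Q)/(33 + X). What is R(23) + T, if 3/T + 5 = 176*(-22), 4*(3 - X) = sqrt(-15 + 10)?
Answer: 8923719/11487551 + 16*I*sqrt(5)/2963 ≈ 0.77682 + 0.012075*I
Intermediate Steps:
X = 3 - I*sqrt(5)/4 (X = 3 - sqrt(-15 + 10)/4 = 3 - I*sqrt(5)/4 ≈ 3.0 - 0.55902*I)
T = -3/3877 (T = 3/(-5 + 176*(-22)) = 3/(-5 - 3872) = 3/(-3877) = 3*(-1/3877) = -3/3877 ≈ -0.00077379)
R(Q) = (5 + Q)/(36 - I*sqrt(5)/4) (R(Q) = (5 + Q)/(33 + (3 - I*sqrt(5)/4)) = (5 + Q)/(36 - I*sqrt(5)/4))
R(23) + T = (5 + 23)/(36 - I*sqrt(5)/4) - 3/3877 = 28/(36 - I*sqrt(5)/4) - 3/3877 = -3/3877 + 28/(36 - I*sqrt(5)/4)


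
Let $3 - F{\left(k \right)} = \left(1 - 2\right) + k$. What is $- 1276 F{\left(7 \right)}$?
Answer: $3828$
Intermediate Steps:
$F{\left(k \right)} = 4 - k$ ($F{\left(k \right)} = 3 - \left(\left(1 - 2\right) + k\right) = 3 - \left(-1 + k\right) = 4 - k$)
$- 1276 F{\left(7 \right)} = - 1276 \left(4 - 7\right) = \left(-1276\right) \left(-3\right) = 3828$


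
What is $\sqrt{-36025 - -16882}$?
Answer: $3 i \sqrt{2127} \approx 138.36 i$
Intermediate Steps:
$\sqrt{-36025 - -16882} = \sqrt{-36025 + \left(14336 + 2546\right)} = \sqrt{-36025 + 16882} = \sqrt{-19143} = 3 i \sqrt{2127}$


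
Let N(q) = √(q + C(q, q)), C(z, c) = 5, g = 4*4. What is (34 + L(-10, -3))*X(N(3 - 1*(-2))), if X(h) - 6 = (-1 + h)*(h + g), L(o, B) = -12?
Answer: 330*√10 ≈ 1043.6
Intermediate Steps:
g = 16
N(q) = √(5 + q) (N(q) = √(q + 5) = √(5 + q))
X(h) = 6 + (-1 + h)*(16 + h) (X(h) = 6 + (-1 + h)*(h + 16) = 6 + (-1 + h)*(16 + h))
(34 + L(-10, -3))*X(N(3 - 1*(-2))) = (34 - 12)*(-10 + (√(5 + (3 - 1*(-2))))² + 15*√(5 + (3 - 1*(-2)))) = 22*(-10 + (√(5 + (3 + 2)))² + 15*√(5 + (3 + 2))) = 22*(-10 + (√(5 + 5))² + 15*√(5 + 5)) = 22*(-10 + (√10)² + 15*√10) = 22*(-10 + 10 + 15*√10) = 22*(15*√10) = 330*√10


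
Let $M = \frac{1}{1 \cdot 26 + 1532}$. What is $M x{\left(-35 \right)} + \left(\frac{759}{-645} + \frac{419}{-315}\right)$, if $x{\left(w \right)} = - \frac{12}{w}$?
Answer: $- \frac{3778486}{1507365} \approx -2.5067$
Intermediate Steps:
$M = \frac{1}{1558}$ ($M = \frac{1}{26 + 1532} = \frac{1}{1558} \approx 0.00064185$)
$M x{\left(-35 \right)} + \left(\frac{759}{-645} + \frac{419}{-315}\right) = \frac{\left(-12\right) \frac{1}{-35}}{1558} + \left(\frac{759}{-645} + \frac{419}{-315}\right) = \frac{\left(-12\right) \left(- \frac{1}{35}\right)}{1558} + \left(759 \left(- \frac{1}{645}\right) + 419 \left(- \frac{1}{315}\right)\right) = \frac{1}{1558} \cdot \frac{12}{35} - \frac{33956}{13545} = \frac{6}{27265} - \frac{33956}{13545} = - \frac{3778486}{1507365}$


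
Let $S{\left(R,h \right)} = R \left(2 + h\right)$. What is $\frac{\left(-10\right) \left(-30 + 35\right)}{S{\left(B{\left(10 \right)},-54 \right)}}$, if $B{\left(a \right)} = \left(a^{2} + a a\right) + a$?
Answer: $\frac{5}{1092} \approx 0.0045788$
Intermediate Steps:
$B{\left(a \right)} = a + 2 a^{2}$ ($B{\left(a \right)} = \left(a^{2} + a^{2}\right) + a = 2 a^{2} + a = a + 2 a^{2}$)
$\frac{\left(-10\right) \left(-30 + 35\right)}{S{\left(B{\left(10 \right)},-54 \right)}} = \frac{\left(-10\right) \left(-30 + 35\right)}{10 \left(1 + 2 \cdot 10\right) \left(2 - 54\right)} = \frac{\left(-10\right) 5}{10 \left(1 + 20\right) \left(-52\right)} = - \frac{50}{10 \cdot 21 \left(-52\right)} = - \frac{50}{210 \left(-52\right)} = - \frac{50}{-10920} = \left(-50\right) \left(- \frac{1}{10920}\right) = \frac{5}{1092}$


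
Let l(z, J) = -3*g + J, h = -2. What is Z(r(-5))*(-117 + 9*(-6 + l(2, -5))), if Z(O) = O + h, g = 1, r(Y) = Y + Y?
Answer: 2916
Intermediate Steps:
r(Y) = 2*Y
Z(O) = -2 + O (Z(O) = O - 2 = -2 + O)
l(z, J) = -3 + J (l(z, J) = -3*1 + J = -3 + J)
Z(r(-5))*(-117 + 9*(-6 + l(2, -5))) = (-2 + 2*(-5))*(-117 + 9*(-6 + (-3 - 5))) = (-2 - 10)*(-117 + 9*(-6 - 8)) = -12*(-117 + 9*(-14)) = -12*(-117 - 126) = -12*(-243) = 2916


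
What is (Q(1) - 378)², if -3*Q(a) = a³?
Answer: 1288225/9 ≈ 1.4314e+5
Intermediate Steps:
Q(a) = -a³/3
(Q(1) - 378)² = (-⅓*1³ - 378)² = (-⅓*1 - 378)² = (-⅓ - 378)² = (-1135/3)² = 1288225/9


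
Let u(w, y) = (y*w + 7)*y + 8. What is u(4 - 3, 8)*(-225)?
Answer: -28800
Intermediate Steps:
u(w, y) = 8 + y*(7 + w*y) (u(w, y) = (w*y + 7)*y + 8 = (7 + w*y)*y + 8 = y*(7 + w*y) + 8 = 8 + y*(7 + w*y))
u(4 - 3, 8)*(-225) = (8 + 7*8 + (4 - 3)*8²)*(-225) = (8 + 56 + 1*64)*(-225) = (8 + 56 + 64)*(-225) = 128*(-225) = -28800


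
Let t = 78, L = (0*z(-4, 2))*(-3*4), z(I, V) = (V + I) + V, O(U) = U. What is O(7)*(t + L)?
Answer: 546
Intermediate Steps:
z(I, V) = I + 2*V (z(I, V) = (I + V) + V = I + 2*V)
L = 0 (L = (0*(-4 + 2*2))*(-3*4) = (0*(-4 + 4))*(-12) = (0*0)*(-12) = 0*(-12) = 0)
O(7)*(t + L) = 7*(78 + 0) = 7*78 = 546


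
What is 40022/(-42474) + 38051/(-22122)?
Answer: -416924143/156601638 ≈ -2.6623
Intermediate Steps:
40022/(-42474) + 38051/(-22122) = 40022*(-1/42474) + 38051*(-1/22122) = -20011/21237 - 38051/22122 = -416924143/156601638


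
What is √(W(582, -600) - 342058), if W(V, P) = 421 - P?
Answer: 3*I*√37893 ≈ 583.98*I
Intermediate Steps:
√(W(582, -600) - 342058) = √((421 - 1*(-600)) - 342058) = √((421 + 600) - 342058) = √(1021 - 342058) = √(-341037) = 3*I*√37893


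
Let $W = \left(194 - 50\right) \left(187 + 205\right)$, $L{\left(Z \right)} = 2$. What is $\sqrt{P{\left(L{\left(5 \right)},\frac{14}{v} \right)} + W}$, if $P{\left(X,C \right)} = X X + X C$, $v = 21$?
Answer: $\frac{4 \sqrt{31755}}{3} \approx 237.6$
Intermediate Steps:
$W = 56448$ ($W = 144 \cdot 392 = 56448$)
$P{\left(X,C \right)} = X^{2} + C X$
$\sqrt{P{\left(L{\left(5 \right)},\frac{14}{v} \right)} + W} = \sqrt{2 \left(\frac{14}{21} + 2\right) + 56448} = \sqrt{2 \left(14 \cdot \frac{1}{21} + 2\right) + 56448} = \sqrt{2 \left(\frac{2}{3} + 2\right) + 56448} = \sqrt{2 \cdot \frac{8}{3} + 56448} = \sqrt{\frac{16}{3} + 56448} = \sqrt{\frac{169360}{3}} = \frac{4 \sqrt{31755}}{3}$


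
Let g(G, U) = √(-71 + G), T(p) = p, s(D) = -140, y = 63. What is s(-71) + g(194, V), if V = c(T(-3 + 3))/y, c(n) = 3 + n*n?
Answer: -140 + √123 ≈ -128.91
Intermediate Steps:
c(n) = 3 + n²
V = 1/21 (V = (3 + (-3 + 3)²)/63 = (3 + 0²)*(1/63) = (3 + 0)*(1/63) = 3*(1/63) = 1/21 ≈ 0.047619)
s(-71) + g(194, V) = -140 + √(-71 + 194) = -140 + √123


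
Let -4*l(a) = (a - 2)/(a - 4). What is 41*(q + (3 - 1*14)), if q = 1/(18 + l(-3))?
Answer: -223901/499 ≈ -448.70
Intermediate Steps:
l(a) = -(-2 + a)/(4*(-4 + a)) (l(a) = -(a - 2)/(4*(a - 4)) = -(-2 + a)/(4*(-4 + a)))
q = 28/499 (q = 1/(18 + (2 - 1*(-3))/(4*(-4 - 3))) = 1/(18 + (¼)*(2 + 3)/(-7)) = 1/(18 + (¼)*(-⅐)*5) = 1/(18 - 5/28) = 1/(499/28) = 28/499 ≈ 0.056112)
41*(q + (3 - 1*14)) = 41*(28/499 + (3 - 1*14)) = 41*(28/499 + (3 - 14)) = 41*(28/499 - 11) = 41*(-5461/499) = -223901/499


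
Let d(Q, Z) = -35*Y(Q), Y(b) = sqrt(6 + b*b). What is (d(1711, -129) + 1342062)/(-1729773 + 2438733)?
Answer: 223677/118160 - sqrt(2927527)/20256 ≈ 1.8085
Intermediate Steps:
Y(b) = sqrt(6 + b**2)
d(Q, Z) = -35*sqrt(6 + Q**2)
(d(1711, -129) + 1342062)/(-1729773 + 2438733) = (-35*sqrt(6 + 1711**2) + 1342062)/(-1729773 + 2438733) = (-35*sqrt(6 + 2927521) + 1342062)/708960 = (-35*sqrt(2927527) + 1342062)*(1/708960) = (1342062 - 35*sqrt(2927527))*(1/708960) = 223677/118160 - sqrt(2927527)/20256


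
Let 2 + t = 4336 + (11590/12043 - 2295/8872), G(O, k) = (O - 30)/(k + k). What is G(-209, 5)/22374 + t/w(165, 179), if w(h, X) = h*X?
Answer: 155862930077507/1069776104558040 ≈ 0.14570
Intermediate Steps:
w(h, X) = X*h
G(O, k) = (-30 + O)/(2*k) (G(O, k) = (-30 + O)/((2*k)) = (-30 + O)*(1/(2*k)) = (-30 + O)/(2*k))
t = 463143567459/106845496 (t = -2 + (4336 + (11590/12043 - 2295/8872)) = -2 + (4336 + 75187795/106845496) = -2 + 463357258451/106845496 = 463143567459/106845496 ≈ 4334.7)
G(-209, 5)/22374 + t/w(165, 179) = ((½)*(-30 - 209)/5)/22374 + 463143567459/(106845496*((179*165))) = ((½)*(⅕)*(-239))*(1/22374) + (463143567459/106845496)/29535 = -239/10*1/22374 + (463143567459/106845496)*(1/29535) = -239/223740 + 154381189153/1051893908120 = 155862930077507/1069776104558040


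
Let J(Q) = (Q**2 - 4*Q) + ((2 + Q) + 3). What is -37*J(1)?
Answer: -111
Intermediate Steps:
J(Q) = 5 + Q**2 - 3*Q (J(Q) = (Q**2 - 4*Q) + (5 + Q) = 5 + Q**2 - 3*Q)
-37*J(1) = -37*(5 + 1**2 - 3*1) = -37*(5 + 1 - 3) = -37*3 = -111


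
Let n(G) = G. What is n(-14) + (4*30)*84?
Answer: 10066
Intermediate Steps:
n(-14) + (4*30)*84 = -14 + (4*30)*84 = -14 + 120*84 = -14 + 10080 = 10066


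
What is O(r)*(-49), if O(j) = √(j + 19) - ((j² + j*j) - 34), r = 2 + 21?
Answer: 50176 - 49*√42 ≈ 49858.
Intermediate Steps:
r = 23
O(j) = 34 + √(19 + j) - 2*j² (O(j) = √(19 + j) - ((j² + j²) - 34) = √(19 + j) - (2*j² - 34) = √(19 + j) - (-34 + 2*j²) = √(19 + j) + (34 - 2*j²) = 34 + √(19 + j) - 2*j²)
O(r)*(-49) = (34 + √(19 + 23) - 2*23²)*(-49) = (34 + √42 - 2*529)*(-49) = (34 + √42 - 1058)*(-49) = (-1024 + √42)*(-49) = 50176 - 49*√42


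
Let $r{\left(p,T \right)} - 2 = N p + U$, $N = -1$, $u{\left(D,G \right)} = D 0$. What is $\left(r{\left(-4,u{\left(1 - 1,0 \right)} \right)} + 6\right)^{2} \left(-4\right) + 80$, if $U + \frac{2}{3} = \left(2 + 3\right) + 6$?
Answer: $- \frac{17236}{9} \approx -1915.1$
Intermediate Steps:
$u{\left(D,G \right)} = 0$
$U = \frac{31}{3}$ ($U = - \frac{2}{3} + \left(\left(2 + 3\right) + 6\right) = - \frac{2}{3} + \left(5 + 6\right) = - \frac{2}{3} + 11 = \frac{31}{3} \approx 10.333$)
$r{\left(p,T \right)} = \frac{37}{3} - p$ ($r{\left(p,T \right)} = 2 - \left(- \frac{31}{3} + p\right) = \frac{37}{3} - p$)
$\left(r{\left(-4,u{\left(1 - 1,0 \right)} \right)} + 6\right)^{2} \left(-4\right) + 80 = \left(\left(\frac{37}{3} - -4\right) + 6\right)^{2} \left(-4\right) + 80 = \left(\left(\frac{37}{3} + 4\right) + 6\right)^{2} \left(-4\right) + 80 = \left(\frac{49}{3} + 6\right)^{2} \left(-4\right) + 80 = \left(\frac{67}{3}\right)^{2} \left(-4\right) + 80 = \frac{4489}{9} \left(-4\right) + 80 = - \frac{17956}{9} + 80 = - \frac{17236}{9}$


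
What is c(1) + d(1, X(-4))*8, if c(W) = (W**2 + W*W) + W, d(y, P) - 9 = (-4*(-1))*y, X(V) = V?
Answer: 107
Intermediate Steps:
d(y, P) = 9 + 4*y (d(y, P) = 9 + (-4*(-1))*y = 9 + 4*y)
c(W) = W + 2*W**2 (c(W) = (W**2 + W**2) + W = 2*W**2 + W = W + 2*W**2)
c(1) + d(1, X(-4))*8 = 1*(1 + 2*1) + (9 + 4*1)*8 = 1*(1 + 2) + (9 + 4)*8 = 1*3 + 13*8 = 3 + 104 = 107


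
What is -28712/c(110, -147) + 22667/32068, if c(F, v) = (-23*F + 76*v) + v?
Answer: 1234651699/444109732 ≈ 2.7801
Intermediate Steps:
c(F, v) = -23*F + 77*v
-28712/c(110, -147) + 22667/32068 = -28712/(-23*110 + 77*(-147)) + 22667/32068 = -28712/(-2530 - 11319) + 22667*(1/32068) = -28712/(-13849) + 22667/32068 = -28712*(-1/13849) + 22667/32068 = 28712/13849 + 22667/32068 = 1234651699/444109732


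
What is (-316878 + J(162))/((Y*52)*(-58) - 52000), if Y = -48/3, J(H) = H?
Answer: 26393/312 ≈ 84.593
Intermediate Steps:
Y = -16 (Y = -48/3 = -4*4 = -16)
(-316878 + J(162))/((Y*52)*(-58) - 52000) = (-316878 + 162)/(-16*52*(-58) - 52000) = -316716/(-832*(-58) - 52000) = -316716/(48256 - 52000) = -316716/(-3744) = -316716*(-1/3744) = 26393/312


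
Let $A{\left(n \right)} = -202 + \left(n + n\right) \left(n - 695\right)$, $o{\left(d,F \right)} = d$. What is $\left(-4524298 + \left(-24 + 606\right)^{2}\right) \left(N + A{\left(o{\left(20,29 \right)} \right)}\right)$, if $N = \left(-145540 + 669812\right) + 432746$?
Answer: $-3891813674384$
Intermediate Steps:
$A{\left(n \right)} = -202 + 2 n \left(-695 + n\right)$
$N = 957018$ ($N = 524272 + 432746 = 957018$)
$\left(-4524298 + \left(-24 + 606\right)^{2}\right) \left(N + A{\left(o{\left(20,29 \right)} \right)}\right) = \left(-4524298 + \left(-24 + 606\right)^{2}\right) \left(957018 - \left(28002 - 800\right)\right) = \left(-4524298 + 582^{2}\right) \left(957018 - 27202\right) = \left(-4524298 + 338724\right) \left(957018 - 27202\right) = - 4185574 \left(957018 - 27202\right) = \left(-4185574\right) 929816 = -3891813674384$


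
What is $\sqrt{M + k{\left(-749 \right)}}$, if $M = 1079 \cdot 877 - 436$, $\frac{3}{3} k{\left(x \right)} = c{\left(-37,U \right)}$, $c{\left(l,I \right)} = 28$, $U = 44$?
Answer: $5 \sqrt{37835} \approx 972.56$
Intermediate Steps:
$k{\left(x \right)} = 28$
$M = 945847$ ($M = 946283 - 436 = 945847$)
$\sqrt{M + k{\left(-749 \right)}} = \sqrt{945847 + 28} = \sqrt{945875} = 5 \sqrt{37835}$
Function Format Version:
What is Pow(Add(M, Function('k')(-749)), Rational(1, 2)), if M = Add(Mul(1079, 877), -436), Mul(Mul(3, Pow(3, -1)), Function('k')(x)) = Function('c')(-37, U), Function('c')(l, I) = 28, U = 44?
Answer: Mul(5, Pow(37835, Rational(1, 2))) ≈ 972.56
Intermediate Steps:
Function('k')(x) = 28
M = 945847 (M = Add(946283, -436) = 945847)
Pow(Add(M, Function('k')(-749)), Rational(1, 2)) = Pow(Add(945847, 28), Rational(1, 2)) = Pow(945875, Rational(1, 2)) = Mul(5, Pow(37835, Rational(1, 2)))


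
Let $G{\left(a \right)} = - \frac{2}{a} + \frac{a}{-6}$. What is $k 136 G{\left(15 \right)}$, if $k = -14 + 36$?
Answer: $- \frac{118184}{15} \approx -7878.9$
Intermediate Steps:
$k = 22$
$G{\left(a \right)} = - \frac{2}{a} - \frac{a}{6}$ ($G{\left(a \right)} = - \frac{2}{a} + a \left(- \frac{1}{6}\right) = - \frac{2}{a} - \frac{a}{6}$)
$k 136 G{\left(15 \right)} = 22 \cdot 136 \left(- \frac{2}{15} - \frac{5}{2}\right) = 2992 \left(\left(-2\right) \frac{1}{15} - \frac{5}{2}\right) = 2992 \left(- \frac{2}{15} - \frac{5}{2}\right) = 2992 \left(- \frac{79}{30}\right) = - \frac{118184}{15}$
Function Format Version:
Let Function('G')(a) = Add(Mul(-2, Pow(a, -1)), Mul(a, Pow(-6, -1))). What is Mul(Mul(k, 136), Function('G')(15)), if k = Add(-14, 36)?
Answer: Rational(-118184, 15) ≈ -7878.9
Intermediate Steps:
k = 22
Function('G')(a) = Add(Mul(-2, Pow(a, -1)), Mul(Rational(-1, 6), a)) (Function('G')(a) = Add(Mul(-2, Pow(a, -1)), Mul(a, Rational(-1, 6))) = Add(Mul(-2, Pow(a, -1)), Mul(Rational(-1, 6), a)))
Mul(Mul(k, 136), Function('G')(15)) = Mul(Mul(22, 136), Add(Mul(-2, Pow(15, -1)), Mul(Rational(-1, 6), 15))) = Mul(2992, Add(Mul(-2, Rational(1, 15)), Rational(-5, 2))) = Mul(2992, Add(Rational(-2, 15), Rational(-5, 2))) = Mul(2992, Rational(-79, 30)) = Rational(-118184, 15)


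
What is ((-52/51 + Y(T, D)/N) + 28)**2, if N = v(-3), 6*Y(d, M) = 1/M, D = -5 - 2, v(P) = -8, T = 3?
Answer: 23755748641/32626944 ≈ 728.10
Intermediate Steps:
D = -7
Y(d, M) = 1/(6*M)
N = -8
((-52/51 + Y(T, D)/N) + 28)**2 = ((-52/51 + ((1/6)/(-7))/(-8)) + 28)**2 = ((-52*1/51 + ((1/6)*(-1/7))*(-1/8)) + 28)**2 = ((-52/51 - 1/42*(-1/8)) + 28)**2 = ((-52/51 + 1/336) + 28)**2 = (-5807/5712 + 28)**2 = (154129/5712)**2 = 23755748641/32626944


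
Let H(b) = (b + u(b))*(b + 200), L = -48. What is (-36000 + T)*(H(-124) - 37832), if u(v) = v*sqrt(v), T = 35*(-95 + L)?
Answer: 1937732280 + 772862240*I*sqrt(31) ≈ 1.9377e+9 + 4.3031e+9*I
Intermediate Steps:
T = -5005 (T = 35*(-95 - 48) = 35*(-143) = -5005)
u(v) = v**(3/2)
H(b) = (200 + b)*(b + b**(3/2)) (H(b) = (b + b**(3/2))*(b + 200) = (b + b**(3/2))*(200 + b) = (200 + b)*(b + b**(3/2)))
(-36000 + T)*(H(-124) - 37832) = (-36000 - 5005)*(((-124)**2 + (-124)**(5/2) + 200*(-124) + 200*(-124)**(3/2)) - 37832) = -41005*((15376 + 30752*I*sqrt(31) - 24800 + 200*(-248*I*sqrt(31))) - 37832) = -41005*((15376 + 30752*I*sqrt(31) - 24800 - 49600*I*sqrt(31)) - 37832) = -41005*((-9424 - 18848*I*sqrt(31)) - 37832) = -41005*(-47256 - 18848*I*sqrt(31)) = 1937732280 + 772862240*I*sqrt(31)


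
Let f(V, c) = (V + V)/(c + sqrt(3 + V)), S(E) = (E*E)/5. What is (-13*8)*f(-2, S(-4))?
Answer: 2080/21 ≈ 99.048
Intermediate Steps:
S(E) = E**2/5 (S(E) = E**2*(1/5) = E**2/5)
f(V, c) = 2*V/(c + sqrt(3 + V)) (f(V, c) = (2*V)/(c + sqrt(3 + V)) = 2*V/(c + sqrt(3 + V)))
(-13*8)*f(-2, S(-4)) = (-13*8)*(2*(-2)/((1/5)*(-4)**2 + sqrt(3 - 2))) = -208*(-2)/((1/5)*16 + sqrt(1)) = -208*(-2)/(16/5 + 1) = -208*(-2)/21/5 = -208*(-2)*5/21 = -104*(-20/21) = 2080/21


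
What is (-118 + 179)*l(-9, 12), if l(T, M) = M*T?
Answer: -6588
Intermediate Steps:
(-118 + 179)*l(-9, 12) = (-118 + 179)*(12*(-9)) = 61*(-108) = -6588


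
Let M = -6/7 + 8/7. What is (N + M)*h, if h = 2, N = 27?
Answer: 382/7 ≈ 54.571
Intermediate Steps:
M = 2/7 (M = -6*⅐ + 8*(⅐) = -6/7 + 8/7 = 2/7 ≈ 0.28571)
(N + M)*h = (27 + 2/7)*2 = (191/7)*2 = 382/7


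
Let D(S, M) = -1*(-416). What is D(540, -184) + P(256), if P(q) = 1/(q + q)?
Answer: 212993/512 ≈ 416.00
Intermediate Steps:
D(S, M) = 416
P(q) = 1/(2*q)
D(540, -184) + P(256) = 416 + (1/2)/256 = 416 + (1/2)*(1/256) = 416 + 1/512 = 212993/512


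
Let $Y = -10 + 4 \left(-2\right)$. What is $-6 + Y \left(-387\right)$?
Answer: $6960$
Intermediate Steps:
$Y = -18$ ($Y = -10 - 8 = -18$)
$-6 + Y \left(-387\right) = -6 - -6966 = -6 + 6966 = 6960$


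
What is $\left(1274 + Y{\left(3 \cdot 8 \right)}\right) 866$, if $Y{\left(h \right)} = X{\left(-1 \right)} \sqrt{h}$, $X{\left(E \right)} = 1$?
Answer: $1103284 + 1732 \sqrt{6} \approx 1.1075 \cdot 10^{6}$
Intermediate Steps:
$Y{\left(h \right)} = \sqrt{h}$ ($Y{\left(h \right)} = 1 \sqrt{h} = \sqrt{h}$)
$\left(1274 + Y{\left(3 \cdot 8 \right)}\right) 866 = \left(1274 + \sqrt{3 \cdot 8}\right) 866 = \left(1274 + \sqrt{24}\right) 866 = \left(1274 + 2 \sqrt{6}\right) 866 = 1103284 + 1732 \sqrt{6}$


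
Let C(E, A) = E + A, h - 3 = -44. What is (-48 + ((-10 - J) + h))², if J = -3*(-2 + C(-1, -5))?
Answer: 15129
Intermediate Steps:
h = -41 (h = 3 - 44 = -41)
C(E, A) = A + E
J = 24 (J = -3*(-2 + (-5 - 1)) = -3*(-2 - 6) = -3*(-8) = 24)
(-48 + ((-10 - J) + h))² = (-48 + ((-10 - 1*24) - 41))² = (-48 + ((-10 - 24) - 41))² = (-48 + (-34 - 41))² = (-48 - 75)² = (-123)² = 15129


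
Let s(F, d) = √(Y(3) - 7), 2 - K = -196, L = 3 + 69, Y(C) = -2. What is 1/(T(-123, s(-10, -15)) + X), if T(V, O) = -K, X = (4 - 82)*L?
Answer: -1/5814 ≈ -0.00017200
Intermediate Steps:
L = 72
K = 198 (K = 2 - 1*(-196) = 2 + 196 = 198)
s(F, d) = 3*I (s(F, d) = √(-2 - 7) = √(-9) = 3*I)
X = -5616 (X = (4 - 82)*72 = -78*72 = -5616)
T(V, O) = -198 (T(V, O) = -1*198 = -198)
1/(T(-123, s(-10, -15)) + X) = 1/(-198 - 5616) = 1/(-5814) = -1/5814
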